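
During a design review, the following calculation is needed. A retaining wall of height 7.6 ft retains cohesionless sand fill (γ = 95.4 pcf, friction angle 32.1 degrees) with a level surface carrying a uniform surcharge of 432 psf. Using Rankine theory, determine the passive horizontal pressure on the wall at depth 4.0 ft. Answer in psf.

K_p = (1 + sin φ)/(1 − sin φ) = 3.268.
σ_v = γz + q = 95.4 × 4.0 + 432 = 813.6 psf.
σ_h = K_p σ_v = 3.268 × 813.6 = 2659 psf.

2660 psf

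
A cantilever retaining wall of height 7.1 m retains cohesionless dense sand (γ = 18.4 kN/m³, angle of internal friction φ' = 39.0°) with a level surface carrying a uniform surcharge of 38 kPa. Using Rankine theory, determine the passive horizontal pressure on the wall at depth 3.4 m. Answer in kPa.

442 kPa

K_p = (1 + sin φ)/(1 − sin φ) = 4.395.
σ_v = γz + q = 18.4 × 3.4 + 38 = 100.6 kPa.
σ_h = K_p σ_v = 4.395 × 100.6 = 442.0 kPa.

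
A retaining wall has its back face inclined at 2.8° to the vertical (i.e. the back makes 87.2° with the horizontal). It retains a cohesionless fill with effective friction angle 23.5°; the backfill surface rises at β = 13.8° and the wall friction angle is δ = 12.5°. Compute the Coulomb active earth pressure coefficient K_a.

0.519

K_a = sin²(α+φ) / [sin²α · sin(α−δ) · (1 + √{sin(φ+δ)sin(φ−β) / (sin(α−δ)sin(α+β))})²].
With α = 87.2°, φ = 23.5°, δ = 12.5°, β = 13.8°: K_a = 0.5192.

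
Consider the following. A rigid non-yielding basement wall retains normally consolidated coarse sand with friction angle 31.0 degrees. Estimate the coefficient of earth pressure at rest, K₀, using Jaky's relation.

K₀ = 1 − sin φ' = 1 − sin 31.0° = 0.4850.

0.485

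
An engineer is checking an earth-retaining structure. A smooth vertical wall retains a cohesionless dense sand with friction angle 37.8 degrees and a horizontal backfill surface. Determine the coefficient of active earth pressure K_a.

K_a = (1 − sin φ)/(1 + sin φ) = (1 − sin 37.8°)/(1 + sin 37.8°) = 0.2400.

0.240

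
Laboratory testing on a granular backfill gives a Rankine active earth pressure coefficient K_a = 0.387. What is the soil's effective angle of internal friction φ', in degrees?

K_a = tan²(45° − φ/2) ⇒ 45° − φ/2 = arctan(√0.387) = 31.89°.
φ = 2(45° − 31.89°) = 26.23°.

26.2°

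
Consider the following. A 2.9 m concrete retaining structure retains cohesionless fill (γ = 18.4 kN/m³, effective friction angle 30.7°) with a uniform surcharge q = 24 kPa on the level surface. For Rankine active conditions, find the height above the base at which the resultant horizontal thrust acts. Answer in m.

1.20 m

K_a = 0.3240.
Triangular part P₁ = ½K_aγH² = 25.07 at H/3 = 0.9667 m; rectangular part P₂ = K_a q H = 22.55 at H/2 = 1.450 m.
ȳ = (P₁·0.9667 + P₂·1.450)/(P₁+P₂) = 1.196 m.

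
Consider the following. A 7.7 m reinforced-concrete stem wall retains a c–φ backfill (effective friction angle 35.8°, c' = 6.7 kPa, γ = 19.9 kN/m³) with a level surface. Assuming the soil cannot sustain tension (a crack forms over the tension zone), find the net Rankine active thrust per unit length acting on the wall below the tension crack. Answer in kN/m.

K_a = 0.2619; √K_a = 0.5117.
Tension-crack depth z_c = 2c/(γ√K_a) = 2×6.7/(19.9×0.5117) = 1.316 m.
σ_a at base = K_a γ H − 2c√K_a = 0.2619×19.9×7.7 − 2×6.7×0.5117 = 33.27 kPa.
P_a = ½ × 33.27 × (H − z_c) = 0.5×33.27×6.384 = 106.2 kN/m.

106 kN/m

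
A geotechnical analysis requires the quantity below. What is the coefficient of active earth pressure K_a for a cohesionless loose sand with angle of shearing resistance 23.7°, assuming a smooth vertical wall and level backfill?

K_a = (1 − sin φ)/(1 + sin φ) = (1 − sin 23.7°)/(1 + sin 23.7°) = 0.4266.

0.427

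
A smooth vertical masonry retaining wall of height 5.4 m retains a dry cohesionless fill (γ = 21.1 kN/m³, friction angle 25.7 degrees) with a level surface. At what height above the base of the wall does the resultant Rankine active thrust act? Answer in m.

1.80 m

K_a = 0.3950.
The pressure distribution is triangular, so the resultant acts at H/3 above the base = 5.4/3 = 1.800 m.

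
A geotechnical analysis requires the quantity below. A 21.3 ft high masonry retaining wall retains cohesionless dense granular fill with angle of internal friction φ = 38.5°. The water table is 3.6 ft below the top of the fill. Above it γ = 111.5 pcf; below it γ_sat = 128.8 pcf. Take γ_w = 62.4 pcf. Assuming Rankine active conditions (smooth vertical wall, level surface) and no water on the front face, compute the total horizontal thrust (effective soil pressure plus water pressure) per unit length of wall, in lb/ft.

K_a = tan²(45° − φ/2) = 0.2327.
γ' = 128.8 − 62.4 = 66.40 pcf. Depth below WT = 17.7 ft.
σ'_h at WT = K_a γ d_w = 93.39 psf; at base = 93.39 + K_a γ' × 17.7 = 366.8 psf.
P₁ (0–3.6 ft) = ½×93.39×3.6 = 168.1. P₂ (3.6–21.3 ft) = ½(93.39+366.8)×17.7 = 4073.
P_w = ½ γ_w h₂² = 0.5×62.4×17.7² = 9775. Total = 168.1+4073+9775 = 14020 lb/ft.

14000 lb/ft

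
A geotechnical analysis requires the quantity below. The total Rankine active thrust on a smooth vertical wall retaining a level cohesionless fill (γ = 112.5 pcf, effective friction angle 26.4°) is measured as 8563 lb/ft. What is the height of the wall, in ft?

19.9 ft

K_a = 0.3844. P_a = ½ K_a γ H² ⇒ H = √(2P_a/(K_a γ)).
H = √(2×8563/(0.3844×112.5)) = 19.90 ft.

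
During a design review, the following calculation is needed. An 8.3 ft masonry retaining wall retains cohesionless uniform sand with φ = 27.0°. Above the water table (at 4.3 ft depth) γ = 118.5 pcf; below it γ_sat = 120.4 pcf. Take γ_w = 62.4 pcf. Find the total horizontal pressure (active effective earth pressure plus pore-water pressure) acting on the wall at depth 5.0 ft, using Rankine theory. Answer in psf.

250 psf

K_a = (1 − sin φ)/(1 + sin φ) = 0.3755.
γ' = 120.4 − 62.4 = 58.00 pcf.
Effective vertical stress at 5.0 ft: σ'_v = 118.5×4.3 + 58.00×0.700 = 550.1 psf.
σ'_h = K_a σ'_v = 0.3755 × 550.1 = 206.6 psf; u = γ_w × 0.700 = 43.68 psf.
Total σ_h = 206.6 + 43.68 = 250.3 psf.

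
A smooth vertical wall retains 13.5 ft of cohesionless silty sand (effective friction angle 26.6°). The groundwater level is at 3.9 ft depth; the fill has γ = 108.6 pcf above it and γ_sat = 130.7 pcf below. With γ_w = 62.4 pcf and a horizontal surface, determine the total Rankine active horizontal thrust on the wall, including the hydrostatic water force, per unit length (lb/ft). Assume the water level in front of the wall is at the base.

5940 lb/ft

K_a = tan²(45° − φ/2) = 0.3814.
γ' = 130.7 − 62.4 = 68.30 pcf. Depth below WT = 9.6 ft.
σ'_h at WT = K_a γ d_w = 161.6 psf; at base = 161.6 + K_a γ' × 9.6 = 411.7 psf.
P₁ (0–3.9 ft) = ½×161.6×3.9 = 315.0. P₂ (3.9–13.5 ft) = ½(161.6+411.7)×9.6 = 2751.
P_w = ½ γ_w h₂² = 0.5×62.4×9.6² = 2875. Total = 315.0+2751+2875 = 5942 lb/ft.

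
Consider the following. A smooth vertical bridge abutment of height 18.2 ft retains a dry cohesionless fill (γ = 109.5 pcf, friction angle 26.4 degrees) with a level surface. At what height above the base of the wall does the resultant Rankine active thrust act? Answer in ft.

K_a = 0.3844.
The pressure distribution is triangular, so the resultant acts at H/3 above the base = 18.2/3 = 6.067 ft.

6.07 ft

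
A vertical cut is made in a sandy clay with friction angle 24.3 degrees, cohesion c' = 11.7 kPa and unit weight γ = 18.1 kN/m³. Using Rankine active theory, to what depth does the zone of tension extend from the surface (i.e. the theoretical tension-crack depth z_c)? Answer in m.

K_a = tan²(45° − 24.3°/2) = 0.4169; √K_a = 0.6457.
The active pressure is zero where K_a γ z = 2c√K_a, so z_c = 2c/(γ√K_a) = 2×11.7/(18.1×0.6457) = 2.002 m.

2.00 m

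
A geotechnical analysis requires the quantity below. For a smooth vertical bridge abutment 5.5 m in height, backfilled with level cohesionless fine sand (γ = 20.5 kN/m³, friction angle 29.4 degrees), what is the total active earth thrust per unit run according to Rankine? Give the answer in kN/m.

K_a = tan²(45° − φ/2) = 0.3415.
P_a = ½ K_a γ H² = 0.5 × 0.3415 × 20.5 × 5.5² = 105.9 kN/m.

106 kN/m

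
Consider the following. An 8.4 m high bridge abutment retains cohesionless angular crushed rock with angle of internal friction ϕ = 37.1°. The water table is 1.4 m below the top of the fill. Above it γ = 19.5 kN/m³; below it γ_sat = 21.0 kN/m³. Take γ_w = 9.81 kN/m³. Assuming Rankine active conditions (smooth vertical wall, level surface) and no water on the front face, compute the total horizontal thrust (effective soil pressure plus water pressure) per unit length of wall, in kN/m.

360 kN/m

K_a = tan²(45° − φ/2) = 0.2475.
γ' = 21.0 − 9.81 = 11.19 kN/m³. Depth below WT = 7.0 m.
σ'_h at WT = K_a γ d_w = 6.757 kPa; at base = 6.757 + K_a γ' × 7.0 = 26.14 kPa.
P₁ (0–1.4 m) = ½×6.757×1.4 = 4.730. P₂ (1.4–8.4 m) = ½(6.757+26.14)×7.0 = 115.2.
P_w = ½ γ_w h₂² = 0.5×9.81×7.0² = 240.3. Total = 4.730+115.2+240.3 = 360.2 kN/m.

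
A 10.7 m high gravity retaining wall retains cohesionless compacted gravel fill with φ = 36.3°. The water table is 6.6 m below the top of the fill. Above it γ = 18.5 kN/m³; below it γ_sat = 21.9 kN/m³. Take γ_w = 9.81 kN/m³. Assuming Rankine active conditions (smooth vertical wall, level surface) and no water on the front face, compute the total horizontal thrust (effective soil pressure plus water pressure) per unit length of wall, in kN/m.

340 kN/m

K_a = tan²(45° − φ/2) = 0.2563.
γ' = 21.9 − 9.81 = 12.09 kN/m³. Depth below WT = 4.1 m.
σ'_h at WT = K_a γ d_w = 31.29 kPa; at base = 31.29 + K_a γ' × 4.1 = 43.99 kPa.
P₁ (0–6.6 m) = ½×31.29×6.6 = 103.3. P₂ (6.6–10.7 m) = ½(31.29+43.99)×4.1 = 154.3.
P_w = ½ γ_w h₂² = 0.5×9.81×4.1² = 82.45. Total = 103.3+154.3+82.45 = 340.0 kN/m.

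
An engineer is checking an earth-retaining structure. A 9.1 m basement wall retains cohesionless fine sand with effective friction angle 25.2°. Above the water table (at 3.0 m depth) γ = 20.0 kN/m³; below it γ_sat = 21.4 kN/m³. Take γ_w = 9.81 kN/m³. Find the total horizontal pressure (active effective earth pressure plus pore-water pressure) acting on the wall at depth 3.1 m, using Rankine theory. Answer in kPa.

25.6 kPa

K_a = (1 − sin φ)/(1 + sin φ) = 0.4027.
γ' = 21.4 − 9.81 = 11.59 kN/m³.
Effective vertical stress at 3.1 m: σ'_v = 20.0×3.0 + 11.59×0.100 = 61.16 kPa.
σ'_h = K_a σ'_v = 0.4027 × 61.16 = 24.63 kPa; u = γ_w × 0.100 = 0.9810 kPa.
Total σ_h = 24.63 + 0.9810 = 25.61 kPa.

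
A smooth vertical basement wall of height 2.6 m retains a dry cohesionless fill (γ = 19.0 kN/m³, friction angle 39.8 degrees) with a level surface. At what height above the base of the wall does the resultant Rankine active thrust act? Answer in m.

K_a = 0.2194.
The pressure distribution is triangular, so the resultant acts at H/3 above the base = 2.6/3 = 0.8667 m.

0.867 m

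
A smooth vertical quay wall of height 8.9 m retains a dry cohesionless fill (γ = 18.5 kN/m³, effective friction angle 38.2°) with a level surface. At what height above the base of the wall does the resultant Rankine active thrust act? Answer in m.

2.97 m

K_a = 0.2358.
The pressure distribution is triangular, so the resultant acts at H/3 above the base = 8.9/3 = 2.967 m.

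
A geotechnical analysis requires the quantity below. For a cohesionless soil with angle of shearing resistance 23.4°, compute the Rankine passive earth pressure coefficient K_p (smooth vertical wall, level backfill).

2.32

K_p = (1 + sin φ)/(1 − sin φ) = tan²(45° + 23.4°/2) = 2.318.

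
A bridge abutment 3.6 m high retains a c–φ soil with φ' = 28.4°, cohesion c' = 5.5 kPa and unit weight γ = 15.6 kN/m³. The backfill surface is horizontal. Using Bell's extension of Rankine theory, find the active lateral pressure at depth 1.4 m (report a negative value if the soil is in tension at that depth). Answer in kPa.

1.20 kPa

K_a = (1 − sin φ)/(1 + sin φ) = 0.3554.
σ_a = K_a γ z − 2c√K_a = 0.3554×15.6×1.4 − 2×5.5×0.5961 = 1.204 kPa.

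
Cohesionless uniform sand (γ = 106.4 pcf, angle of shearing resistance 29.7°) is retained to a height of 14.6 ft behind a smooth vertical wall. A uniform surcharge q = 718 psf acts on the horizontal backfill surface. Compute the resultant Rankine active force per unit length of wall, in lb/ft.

K_a = tan²(45° − φ/2) = 0.3374.
Soil triangle: ½ K_a γ H² = 0.5×0.3374×106.4×14.6² = 3826 lb/ft.
Surcharge rectangle: K_a q H = 0.3374×718×14.6 = 3537 lb/ft.
Total = 3826 + 3537 = 7363 lb/ft.

7360 lb/ft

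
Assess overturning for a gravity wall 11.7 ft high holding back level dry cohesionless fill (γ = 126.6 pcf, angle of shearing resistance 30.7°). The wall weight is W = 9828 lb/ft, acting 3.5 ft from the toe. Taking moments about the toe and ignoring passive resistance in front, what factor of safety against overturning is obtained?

3.14

K_a = tan²(45° − 30.7°/2) = 0.3240.
P_a = ½K_aγH² = 0.5×0.3240×126.6×11.7² = 2808 lb/ft, acting at H/3 = 3.900 ft above the base.
Overturning moment M_o = P_a × H/3 = 2808 × 3.900 = 10950.
Resisting moment M_r = W × 3.5 = 9828 × 3.5 = 34400.
FS_overturning = M_r/M_o = 34400/10950 = 3.141.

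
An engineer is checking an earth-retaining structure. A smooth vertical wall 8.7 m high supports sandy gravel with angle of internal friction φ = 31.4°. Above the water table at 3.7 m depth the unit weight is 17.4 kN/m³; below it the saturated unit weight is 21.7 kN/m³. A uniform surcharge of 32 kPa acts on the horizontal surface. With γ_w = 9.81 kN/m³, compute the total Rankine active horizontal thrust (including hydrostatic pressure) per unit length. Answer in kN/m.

K_a = tan²(45° − φ/2) = 0.3149.
γ' = 21.7 − 9.81 = 11.89 kN/m³. h₂ = H − d_w = 5.0 m.
σ'_h: at surface K_a·q = 10.08; at WT K_a(q+γd_w) = 30.35; at base K_a(q+γd_w+γ'h₂) = 49.07 kPa.
P₁ = ½(10.08+30.35)×3.7 = 74.79; P₂ = ½(30.35+49.07)×5.0 = 198.6; P_w = ½γ_w h₂² = 122.6.
Total = 74.79+198.6+122.6 = 396.0 kN/m.

396 kN/m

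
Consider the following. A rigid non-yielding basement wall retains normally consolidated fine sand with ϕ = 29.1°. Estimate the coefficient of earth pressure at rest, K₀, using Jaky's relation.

0.514

K₀ = 1 − sin φ' = 1 − sin 29.1° = 0.5137.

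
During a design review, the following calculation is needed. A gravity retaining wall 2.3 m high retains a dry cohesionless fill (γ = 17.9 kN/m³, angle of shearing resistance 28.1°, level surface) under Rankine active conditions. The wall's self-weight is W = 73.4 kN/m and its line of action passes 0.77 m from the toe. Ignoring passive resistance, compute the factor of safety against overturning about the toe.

K_a = tan²(45° − 28.1°/2) = 0.3596.
P_a = ½K_aγH² = 0.5×0.3596×17.9×2.3² = 17.03 kN/m, acting at H/3 = 0.7667 m above the base.
Overturning moment M_o = P_a × H/3 = 17.03 × 0.7667 = 13.05.
Resisting moment M_r = W × 0.77 = 73.4 × 0.77 = 56.52.
FS_overturning = M_r/M_o = 56.52/13.05 = 4.330.

4.33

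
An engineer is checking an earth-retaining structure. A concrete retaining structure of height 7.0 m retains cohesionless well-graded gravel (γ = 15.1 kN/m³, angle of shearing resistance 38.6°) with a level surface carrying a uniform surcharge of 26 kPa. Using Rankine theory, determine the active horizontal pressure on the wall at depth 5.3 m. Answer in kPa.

K_a = (1 − sin φ)/(1 + sin φ) = 0.2316.
σ_v = γz + q = 15.1 × 5.3 + 26 = 106.0 kPa.
σ_h = K_a σ_v = 0.2316 × 106.0 = 24.56 kPa.

24.6 kPa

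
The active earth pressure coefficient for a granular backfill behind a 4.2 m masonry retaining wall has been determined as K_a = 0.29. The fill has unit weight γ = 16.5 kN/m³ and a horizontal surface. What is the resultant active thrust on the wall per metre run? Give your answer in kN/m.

P = ½ K_a γ H² = 0.5 × 0.29 × 16.5 × 4.2² = 42.20 kN/m.

42.2 kN/m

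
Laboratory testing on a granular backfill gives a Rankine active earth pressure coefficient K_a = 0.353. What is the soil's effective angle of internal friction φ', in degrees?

28.6°

K_a = tan²(45° − φ/2) ⇒ 45° − φ/2 = arctan(√0.353) = 30.72°.
φ = 2(45° − 30.72°) = 28.57°.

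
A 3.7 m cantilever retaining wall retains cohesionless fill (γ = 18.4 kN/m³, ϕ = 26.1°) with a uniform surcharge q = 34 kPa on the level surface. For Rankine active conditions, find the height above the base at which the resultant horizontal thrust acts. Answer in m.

K_a = 0.3889.
Triangular part P₁ = ½K_aγH² = 48.99 at H/3 = 1.233 m; rectangular part P₂ = K_a q H = 48.93 at H/2 = 1.850 m.
ȳ = (P₁·1.233 + P₂·1.850)/(P₁+P₂) = 1.541 m.

1.54 m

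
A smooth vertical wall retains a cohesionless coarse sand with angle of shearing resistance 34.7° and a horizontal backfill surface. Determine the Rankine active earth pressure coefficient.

0.274

K_a = (1 − sin φ)/(1 + sin φ) = (1 − sin 34.7°)/(1 + sin 34.7°) = 0.2745.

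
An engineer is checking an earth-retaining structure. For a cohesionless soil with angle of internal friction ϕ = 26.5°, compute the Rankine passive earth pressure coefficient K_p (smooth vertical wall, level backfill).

K_p = (1 + sin φ)/(1 − sin φ) = tan²(45° + 26.5°/2) = 2.611.

2.61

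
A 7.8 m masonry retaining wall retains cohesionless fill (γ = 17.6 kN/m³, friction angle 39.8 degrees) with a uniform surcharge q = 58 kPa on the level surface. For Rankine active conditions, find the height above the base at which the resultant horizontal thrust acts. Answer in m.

3.20 m

K_a = 0.2194.
Triangular part P₁ = ½K_aγH² = 117.5 at H/3 = 2.600 m; rectangular part P₂ = K_a q H = 99.27 at H/2 = 3.900 m.
ȳ = (P₁·2.600 + P₂·3.900)/(P₁+P₂) = 3.195 m.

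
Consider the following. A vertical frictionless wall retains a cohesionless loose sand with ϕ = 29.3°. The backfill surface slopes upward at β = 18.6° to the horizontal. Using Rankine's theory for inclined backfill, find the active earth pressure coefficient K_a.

K_a = cos β · (cos β − √(cos²β − cos²φ)) / (cos β + √(cos²β − cos²φ)).
cos β = 0.9478, cos φ = 0.8721, √(cos²β − cos²φ) = 0.3712.
K_a = 0.9478 × (0.9478 − 0.3712)/(0.9478 + 0.3712) = 0.4143.

0.414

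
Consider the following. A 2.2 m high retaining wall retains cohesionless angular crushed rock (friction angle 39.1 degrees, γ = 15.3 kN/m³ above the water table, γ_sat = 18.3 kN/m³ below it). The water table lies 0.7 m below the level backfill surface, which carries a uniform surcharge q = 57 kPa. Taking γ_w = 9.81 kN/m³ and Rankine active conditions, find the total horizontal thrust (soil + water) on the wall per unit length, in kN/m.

K_a = tan²(45° − φ/2) = 0.2265.
γ' = 18.3 − 9.81 = 8.490 kN/m³. h₂ = H − d_w = 1.5 m.
σ'_h: at surface K_a·q = 12.91; at WT K_a(q+γd_w) = 15.34; at base K_a(q+γd_w+γ'h₂) = 18.22 kPa.
P₁ = ½(12.91+15.34)×0.7 = 9.886; P₂ = ½(15.34+18.22)×1.5 = 25.17; P_w = ½γ_w h₂² = 11.04.
Total = 9.886+25.17+11.04 = 46.09 kN/m.

46.1 kN/m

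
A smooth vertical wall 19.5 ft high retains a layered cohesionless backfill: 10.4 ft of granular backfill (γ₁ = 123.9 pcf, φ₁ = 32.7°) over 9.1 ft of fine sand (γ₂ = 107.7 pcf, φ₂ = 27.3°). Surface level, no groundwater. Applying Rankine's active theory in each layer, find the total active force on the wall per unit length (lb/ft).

K_a1 = tan²(45°−32.7°/2) = 0.2985; K_a2 = tan²(45°−27.3°/2) = 0.3711.
Layer 1: σ at base = K_a1 γ₁ h₁ = 384.6 psf; P₁ = ½×384.6×10.4 = 2000.
Layer 2: σ_v at top = γ₁h₁ = 1289; σ_h top = K_a2×1289 = 478.2; σ_h base = K_a2×(1289+107.7×9.1) = 842.0.
P₂ = ½(478.2+842.0)×9.1 = 6007. Total P_a = 2000+6007 = 8007 lb/ft.

8010 lb/ft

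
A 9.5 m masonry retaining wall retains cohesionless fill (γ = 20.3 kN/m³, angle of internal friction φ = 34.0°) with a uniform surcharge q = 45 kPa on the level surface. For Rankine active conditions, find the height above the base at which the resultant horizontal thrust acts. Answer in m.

3.67 m

K_a = 0.2827.
Triangular part P₁ = ½K_aγH² = 259.0 at H/3 = 3.167 m; rectangular part P₂ = K_a q H = 120.9 at H/2 = 4.750 m.
ȳ = (P₁·3.167 + P₂·4.750)/(P₁+P₂) = 3.670 m.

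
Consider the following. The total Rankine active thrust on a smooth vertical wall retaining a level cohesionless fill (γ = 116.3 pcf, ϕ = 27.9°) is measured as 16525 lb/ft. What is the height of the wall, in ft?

K_a = 0.3625. P_a = ½ K_a γ H² ⇒ H = √(2P_a/(K_a γ)).
H = √(2×16525/(0.3625×116.3)) = 28.00 ft.

28.0 ft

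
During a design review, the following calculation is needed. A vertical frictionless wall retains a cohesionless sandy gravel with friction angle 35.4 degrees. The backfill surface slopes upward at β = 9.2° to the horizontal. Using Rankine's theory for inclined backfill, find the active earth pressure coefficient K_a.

0.275

K_a = cos β · (cos β − √(cos²β − cos²φ)) / (cos β + √(cos²β − cos²φ)).
cos β = 0.9871, cos φ = 0.8151, √(cos²β − cos²φ) = 0.5568.
K_a = 0.9871 × (0.9871 − 0.5568)/(0.9871 + 0.5568) = 0.2752.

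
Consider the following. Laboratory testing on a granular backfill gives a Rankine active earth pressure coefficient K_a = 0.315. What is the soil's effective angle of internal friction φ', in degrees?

K_a = tan²(45° − φ/2) ⇒ 45° − φ/2 = arctan(√0.315) = 29.30°.
φ = 2(45° − 29.30°) = 31.39°.

31.4°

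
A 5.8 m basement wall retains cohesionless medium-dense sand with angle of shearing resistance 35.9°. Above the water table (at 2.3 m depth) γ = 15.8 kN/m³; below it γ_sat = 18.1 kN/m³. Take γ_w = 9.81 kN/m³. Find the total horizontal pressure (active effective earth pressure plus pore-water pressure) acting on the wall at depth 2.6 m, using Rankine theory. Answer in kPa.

K_a = (1 − sin φ)/(1 + sin φ) = 0.2607.
γ' = 18.1 − 9.81 = 8.290 kN/m³.
Effective vertical stress at 2.6 m: σ'_v = 15.8×2.3 + 8.290×0.300 = 38.83 kPa.
σ'_h = K_a σ'_v = 0.2607 × 38.83 = 10.12 kPa; u = γ_w × 0.300 = 2.943 kPa.
Total σ_h = 10.12 + 2.943 = 13.07 kPa.

13.1 kPa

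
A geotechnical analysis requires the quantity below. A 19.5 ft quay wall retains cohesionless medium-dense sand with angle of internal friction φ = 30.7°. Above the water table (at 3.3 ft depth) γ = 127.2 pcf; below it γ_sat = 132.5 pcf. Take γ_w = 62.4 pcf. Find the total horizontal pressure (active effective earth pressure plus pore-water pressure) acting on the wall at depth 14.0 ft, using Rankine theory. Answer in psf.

K_a = (1 − sin φ)/(1 + sin φ) = 0.3240.
γ' = 132.5 − 62.4 = 70.10 pcf.
Effective vertical stress at 14.0 ft: σ'_v = 127.2×3.3 + 70.10×10.7 = 1170 psf.
σ'_h = K_a σ'_v = 0.3240 × 1170 = 379.1 psf; u = γ_w × 10.7 = 667.7 psf.
Total σ_h = 379.1 + 667.7 = 1047 psf.

1050 psf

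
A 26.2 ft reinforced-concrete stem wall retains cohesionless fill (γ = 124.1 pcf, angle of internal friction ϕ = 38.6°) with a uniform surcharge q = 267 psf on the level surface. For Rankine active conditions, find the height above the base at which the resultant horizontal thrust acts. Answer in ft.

K_a = 0.2316.
Triangular part P₁ = ½K_aγH² = 9865 at H/3 = 8.733 ft; rectangular part P₂ = K_a q H = 1620 at H/2 = 13.10 ft.
ȳ = (P₁·8.733 + P₂·13.10)/(P₁+P₂) = 9.349 ft.

9.35 ft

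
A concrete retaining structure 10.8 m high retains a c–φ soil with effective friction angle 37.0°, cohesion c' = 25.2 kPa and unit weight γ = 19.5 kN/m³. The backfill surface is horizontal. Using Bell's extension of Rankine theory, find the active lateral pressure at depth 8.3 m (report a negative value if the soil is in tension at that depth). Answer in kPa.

15.1 kPa

K_a = (1 − sin φ)/(1 + sin φ) = 0.2486.
σ_a = K_a γ z − 2c√K_a = 0.2486×19.5×8.3 − 2×25.2×0.4986 = 15.10 kPa.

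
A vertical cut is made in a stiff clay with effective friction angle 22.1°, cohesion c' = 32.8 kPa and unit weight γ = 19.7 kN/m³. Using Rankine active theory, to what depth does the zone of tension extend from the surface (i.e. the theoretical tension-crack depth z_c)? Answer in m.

4.95 m

K_a = tan²(45° − 22.1°/2) = 0.4533; √K_a = 0.6732.
The active pressure is zero where K_a γ z = 2c√K_a, so z_c = 2c/(γ√K_a) = 2×32.8/(19.7×0.6732) = 4.946 m.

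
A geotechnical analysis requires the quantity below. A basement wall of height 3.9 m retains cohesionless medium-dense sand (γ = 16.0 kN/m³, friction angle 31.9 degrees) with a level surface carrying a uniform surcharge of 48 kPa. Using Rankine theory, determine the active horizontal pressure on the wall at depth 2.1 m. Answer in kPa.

K_a = (1 − sin φ)/(1 + sin φ) = 0.3085.
σ_v = γz + q = 16.0 × 2.1 + 48 = 81.60 kPa.
σ_h = K_a σ_v = 0.3085 × 81.60 = 25.18 kPa.

25.2 kPa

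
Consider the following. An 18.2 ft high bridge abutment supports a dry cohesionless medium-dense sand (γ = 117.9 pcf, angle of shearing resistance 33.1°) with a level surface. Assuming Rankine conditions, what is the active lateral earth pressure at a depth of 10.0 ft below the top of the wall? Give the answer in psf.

346 psf

K_a = (1 − sin φ)/(1 + sin φ) = 0.2936.
σ_h = K_a γ z = 0.2936 × 117.9 × 10.0 = 346.1 psf.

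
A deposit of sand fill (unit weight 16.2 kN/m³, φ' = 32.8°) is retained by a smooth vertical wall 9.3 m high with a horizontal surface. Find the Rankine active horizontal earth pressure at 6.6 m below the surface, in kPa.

31.8 kPa

K_a = (1 − sin φ)/(1 + sin φ) = 0.2973.
σ_h = K_a γ z = 0.2973 × 16.2 × 6.6 = 31.78 kPa.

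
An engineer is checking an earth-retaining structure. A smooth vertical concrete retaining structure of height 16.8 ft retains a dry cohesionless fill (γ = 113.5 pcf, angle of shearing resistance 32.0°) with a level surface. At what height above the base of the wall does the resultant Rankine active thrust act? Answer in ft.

K_a = 0.3073.
The pressure distribution is triangular, so the resultant acts at H/3 above the base = 16.8/3 = 5.600 ft.

5.60 ft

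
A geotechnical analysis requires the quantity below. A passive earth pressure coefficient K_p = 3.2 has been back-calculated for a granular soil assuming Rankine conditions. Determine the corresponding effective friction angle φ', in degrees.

K_p = (1+sin φ)/(1−sin φ) ⇒ sin φ = (K_p − 1)/(K_p + 1) = 0.5238.
φ = arcsin(0.5238) = 31.59°.

31.6°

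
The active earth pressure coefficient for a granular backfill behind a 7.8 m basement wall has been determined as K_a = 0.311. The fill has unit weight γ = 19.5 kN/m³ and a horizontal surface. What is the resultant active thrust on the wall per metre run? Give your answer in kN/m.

P = ½ K_a γ H² = 0.5 × 0.311 × 19.5 × 7.8² = 184.5 kN/m.

184 kN/m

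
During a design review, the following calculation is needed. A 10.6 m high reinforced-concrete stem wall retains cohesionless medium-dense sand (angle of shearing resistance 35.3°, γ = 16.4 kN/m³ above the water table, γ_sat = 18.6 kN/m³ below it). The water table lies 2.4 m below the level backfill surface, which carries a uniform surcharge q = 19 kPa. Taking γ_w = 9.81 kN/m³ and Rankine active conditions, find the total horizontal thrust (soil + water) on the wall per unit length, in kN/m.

562 kN/m

K_a = tan²(45° − φ/2) = 0.2675.
γ' = 18.6 − 9.81 = 8.790 kN/m³. h₂ = H − d_w = 8.2 m.
σ'_h: at surface K_a·q = 5.083; at WT K_a(q+γd_w) = 15.61; at base K_a(q+γd_w+γ'h₂) = 34.90 kPa.
P₁ = ½(5.083+15.61)×2.4 = 24.84; P₂ = ½(15.61+34.90)×8.2 = 207.1; P_w = ½γ_w h₂² = 329.8.
Total = 24.84+207.1+329.8 = 561.7 kN/m.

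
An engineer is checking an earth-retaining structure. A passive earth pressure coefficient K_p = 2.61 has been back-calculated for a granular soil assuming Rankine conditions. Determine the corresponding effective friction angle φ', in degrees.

K_p = (1+sin φ)/(1−sin φ) ⇒ sin φ = (K_p − 1)/(K_p + 1) = 0.4460.
φ = arcsin(0.4460) = 26.49°.

26.5°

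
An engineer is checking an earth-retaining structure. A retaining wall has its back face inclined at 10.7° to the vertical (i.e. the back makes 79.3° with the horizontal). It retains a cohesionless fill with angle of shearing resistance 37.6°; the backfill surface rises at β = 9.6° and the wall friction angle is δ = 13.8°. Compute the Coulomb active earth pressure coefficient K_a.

K_a = sin²(α+φ) / [sin²α · sin(α−δ) · (1 + √{sin(φ+δ)sin(φ−β) / (sin(α−δ)sin(α+β))})²].
With α = 79.3°, φ = 37.6°, δ = 13.8°, β = 9.6°: K_a = 0.3386.

0.339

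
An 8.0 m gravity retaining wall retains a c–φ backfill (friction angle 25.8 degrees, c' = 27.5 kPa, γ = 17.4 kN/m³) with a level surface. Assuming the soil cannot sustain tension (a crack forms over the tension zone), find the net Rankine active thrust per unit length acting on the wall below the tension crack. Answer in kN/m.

K_a = 0.3935; √K_a = 0.6273.
Tension-crack depth z_c = 2c/(γ√K_a) = 2×27.5/(17.4×0.6273) = 5.039 m.
σ_a at base = K_a γ H − 2c√K_a = 0.3935×17.4×8.0 − 2×27.5×0.6273 = 20.27 kPa.
P_a = ½ × 20.27 × (H − z_c) = 0.5×20.27×2.961 = 30.02 kN/m.

30.0 kN/m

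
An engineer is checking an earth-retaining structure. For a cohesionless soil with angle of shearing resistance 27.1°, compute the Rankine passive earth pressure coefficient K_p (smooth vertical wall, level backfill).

K_p = (1 + sin φ)/(1 − sin φ) = tan²(45° + 27.1°/2) = 2.673.

2.67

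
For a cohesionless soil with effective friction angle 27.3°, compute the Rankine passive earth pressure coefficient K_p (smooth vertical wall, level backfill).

2.69

K_p = (1 + sin φ)/(1 − sin φ) = tan²(45° + 27.3°/2) = 2.694.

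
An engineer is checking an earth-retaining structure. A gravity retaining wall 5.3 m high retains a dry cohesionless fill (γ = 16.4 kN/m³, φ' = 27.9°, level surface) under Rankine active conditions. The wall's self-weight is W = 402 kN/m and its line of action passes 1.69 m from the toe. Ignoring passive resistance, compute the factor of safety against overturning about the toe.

4.61

K_a = tan²(45° − 27.9°/2) = 0.3625.
P_a = ½K_aγH² = 0.5×0.3625×16.4×5.3² = 83.49 kN/m, acting at H/3 = 1.767 m above the base.
Overturning moment M_o = P_a × H/3 = 83.49 × 1.767 = 147.5.
Resisting moment M_r = W × 1.69 = 402 × 1.69 = 679.4.
FS_overturning = M_r/M_o = 679.4/147.5 = 4.606.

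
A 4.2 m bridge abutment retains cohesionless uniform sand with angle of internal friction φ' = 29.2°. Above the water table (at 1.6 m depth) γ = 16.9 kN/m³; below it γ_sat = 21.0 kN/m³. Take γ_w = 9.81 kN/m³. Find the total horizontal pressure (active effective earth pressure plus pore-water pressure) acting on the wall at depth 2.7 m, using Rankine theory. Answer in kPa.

24.3 kPa

K_a = (1 − sin φ)/(1 + sin φ) = 0.3442.
γ' = 21.0 − 9.81 = 11.19 kN/m³.
Effective vertical stress at 2.7 m: σ'_v = 16.9×1.6 + 11.19×1.10 = 39.35 kPa.
σ'_h = K_a σ'_v = 0.3442 × 39.35 = 13.54 kPa; u = γ_w × 1.10 = 10.79 kPa.
Total σ_h = 13.54 + 10.79 = 24.34 kPa.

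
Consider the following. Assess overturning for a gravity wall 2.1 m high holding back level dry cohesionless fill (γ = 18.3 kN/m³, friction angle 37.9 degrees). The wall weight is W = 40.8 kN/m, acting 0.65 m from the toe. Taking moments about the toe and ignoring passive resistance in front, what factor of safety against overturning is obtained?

K_a = tan²(45° − 37.9°/2) = 0.2389.
P_a = ½K_aγH² = 0.5×0.2389×18.3×2.1² = 9.642 kN/m, acting at H/3 = 0.7000 m above the base.
Overturning moment M_o = P_a × H/3 = 9.642 × 0.7000 = 6.749.
Resisting moment M_r = W × 0.65 = 40.8 × 0.65 = 26.52.
FS_overturning = M_r/M_o = 26.52/6.749 = 3.929.

3.93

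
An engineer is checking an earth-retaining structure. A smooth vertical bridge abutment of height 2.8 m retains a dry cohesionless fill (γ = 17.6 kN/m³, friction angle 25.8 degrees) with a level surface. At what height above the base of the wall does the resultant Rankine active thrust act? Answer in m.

0.933 m

K_a = 0.3935.
The pressure distribution is triangular, so the resultant acts at H/3 above the base = 2.8/3 = 0.9333 m.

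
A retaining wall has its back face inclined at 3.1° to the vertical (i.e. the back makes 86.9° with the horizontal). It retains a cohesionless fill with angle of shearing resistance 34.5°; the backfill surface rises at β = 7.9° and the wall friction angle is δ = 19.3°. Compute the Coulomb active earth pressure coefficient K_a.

0.299

K_a = sin²(α+φ) / [sin²α · sin(α−δ) · (1 + √{sin(φ+δ)sin(φ−β) / (sin(α−δ)sin(α+β))})²].
With α = 86.9°, φ = 34.5°, δ = 19.3°, β = 7.9°: K_a = 0.2988.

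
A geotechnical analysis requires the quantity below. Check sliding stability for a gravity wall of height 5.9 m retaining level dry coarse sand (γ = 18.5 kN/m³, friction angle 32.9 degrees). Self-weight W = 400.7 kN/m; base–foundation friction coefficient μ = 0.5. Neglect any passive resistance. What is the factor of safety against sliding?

2.10

K_a = tan²(45° − 32.9°/2) = 0.2960.
P_a = ½K_aγH² = 0.5×0.2960×18.5×5.9² = 95.32 kN/m, acting at H/3 = 1.967 m above the base.
FS_sliding = μW / P_a = 0.5×400.7 / 95.32 = 2.102.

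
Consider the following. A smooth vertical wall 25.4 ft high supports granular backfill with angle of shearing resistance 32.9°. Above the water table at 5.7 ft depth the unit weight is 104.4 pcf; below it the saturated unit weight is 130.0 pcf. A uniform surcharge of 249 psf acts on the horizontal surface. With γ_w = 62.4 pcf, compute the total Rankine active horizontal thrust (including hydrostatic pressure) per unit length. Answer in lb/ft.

21800 lb/ft

K_a = tan²(45° − φ/2) = 0.2960.
γ' = 130.0 − 62.4 = 67.60 pcf. h₂ = H − d_w = 19.7 ft.
σ'_h: at surface K_a·q = 73.71; at WT K_a(q+γd_w) = 249.9; at base K_a(q+γd_w+γ'h₂) = 644.1 psf.
P₁ = ½(73.71+249.9)×5.7 = 922.2; P₂ = ½(249.9+644.1)×19.7 = 8806; P_w = ½γ_w h₂² = 12110.
Total = 922.2+8806+12110 = 21840 lb/ft.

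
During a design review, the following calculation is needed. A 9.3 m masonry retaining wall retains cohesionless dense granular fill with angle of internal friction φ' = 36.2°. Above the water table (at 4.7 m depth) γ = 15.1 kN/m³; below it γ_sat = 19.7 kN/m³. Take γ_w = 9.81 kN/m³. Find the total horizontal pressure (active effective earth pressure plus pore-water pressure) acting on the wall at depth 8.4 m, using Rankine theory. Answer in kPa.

K_a = (1 − sin φ)/(1 + sin φ) = 0.2574.
γ' = 19.7 − 9.81 = 9.890 kN/m³.
Effective vertical stress at 8.4 m: σ'_v = 15.1×4.7 + 9.890×3.70 = 107.6 kPa.
σ'_h = K_a σ'_v = 0.2574 × 107.6 = 27.68 kPa; u = γ_w × 3.70 = 36.30 kPa.
Total σ_h = 27.68 + 36.30 = 63.98 kPa.

64.0 kPa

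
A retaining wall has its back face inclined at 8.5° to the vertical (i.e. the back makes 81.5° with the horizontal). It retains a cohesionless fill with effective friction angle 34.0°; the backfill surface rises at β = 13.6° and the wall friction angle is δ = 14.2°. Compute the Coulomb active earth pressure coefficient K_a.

K_a = sin²(α+φ) / [sin²α · sin(α−δ) · (1 + √{sin(φ+δ)sin(φ−β) / (sin(α−δ)sin(α+β))})²].
With α = 81.5°, φ = 34.0°, δ = 14.2°, β = 13.6°: K_a = 0.3848.

0.385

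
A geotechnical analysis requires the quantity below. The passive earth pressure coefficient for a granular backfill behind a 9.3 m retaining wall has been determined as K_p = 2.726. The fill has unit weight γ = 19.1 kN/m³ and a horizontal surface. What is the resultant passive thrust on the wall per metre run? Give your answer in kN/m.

P = ½ K_p γ H² = 0.5 × 2.726 × 19.1 × 9.3² = 2252 kN/m.

2250 kN/m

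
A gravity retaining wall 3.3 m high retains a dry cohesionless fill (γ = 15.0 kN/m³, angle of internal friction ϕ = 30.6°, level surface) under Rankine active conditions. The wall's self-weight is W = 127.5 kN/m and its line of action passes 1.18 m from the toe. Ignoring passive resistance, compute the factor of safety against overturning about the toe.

5.15

K_a = tan²(45° − 30.6°/2) = 0.3253.
P_a = ½K_aγH² = 0.5×0.3253×15.0×3.3² = 26.57 kN/m, acting at H/3 = 1.100 m above the base.
Overturning moment M_o = P_a × H/3 = 26.57 × 1.100 = 29.23.
Resisting moment M_r = W × 1.18 = 127.5 × 1.18 = 150.4.
FS_overturning = M_r/M_o = 150.4/29.23 = 5.147.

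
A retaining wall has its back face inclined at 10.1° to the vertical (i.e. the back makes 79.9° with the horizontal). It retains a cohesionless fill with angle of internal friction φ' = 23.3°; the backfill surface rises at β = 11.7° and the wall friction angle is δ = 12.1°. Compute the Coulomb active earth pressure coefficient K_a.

K_a = sin²(α+φ) / [sin²α · sin(α−δ) · (1 + √{sin(φ+δ)sin(φ−β) / (sin(α−δ)sin(α+β))})²].
With α = 79.9°, φ = 23.3°, δ = 12.1°, β = 11.7°: K_a = 0.5755.

0.575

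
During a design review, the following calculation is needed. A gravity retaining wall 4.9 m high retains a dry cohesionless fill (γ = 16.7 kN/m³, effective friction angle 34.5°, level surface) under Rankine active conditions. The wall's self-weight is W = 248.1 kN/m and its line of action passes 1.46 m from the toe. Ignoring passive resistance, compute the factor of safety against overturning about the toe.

4.00

K_a = tan²(45° − 34.5°/2) = 0.2768.
P_a = ½K_aγH² = 0.5×0.2768×16.7×4.9² = 55.50 kN/m, acting at H/3 = 1.633 m above the base.
Overturning moment M_o = P_a × H/3 = 55.50 × 1.633 = 90.64.
Resisting moment M_r = W × 1.46 = 248.1 × 1.46 = 362.2.
FS_overturning = M_r/M_o = 362.2/90.64 = 3.996.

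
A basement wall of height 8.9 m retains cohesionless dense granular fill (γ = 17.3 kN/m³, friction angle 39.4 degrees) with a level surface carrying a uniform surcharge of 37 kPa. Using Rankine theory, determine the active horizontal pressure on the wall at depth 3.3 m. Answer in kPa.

K_a = (1 − sin φ)/(1 + sin φ) = 0.2234.
σ_v = γz + q = 17.3 × 3.3 + 37 = 94.09 kPa.
σ_h = K_a σ_v = 0.2234 × 94.09 = 21.02 kPa.

21.0 kPa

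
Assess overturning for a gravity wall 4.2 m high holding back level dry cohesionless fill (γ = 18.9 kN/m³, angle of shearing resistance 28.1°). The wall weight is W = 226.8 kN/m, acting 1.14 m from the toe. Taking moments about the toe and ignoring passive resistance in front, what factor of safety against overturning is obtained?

K_a = tan²(45° − 28.1°/2) = 0.3596.
P_a = ½K_aγH² = 0.5×0.3596×18.9×4.2² = 59.95 kN/m, acting at H/3 = 1.400 m above the base.
Overturning moment M_o = P_a × H/3 = 59.95 × 1.400 = 83.92.
Resisting moment M_r = W × 1.14 = 226.8 × 1.14 = 258.6.
FS_overturning = M_r/M_o = 258.6/83.92 = 3.081.

3.08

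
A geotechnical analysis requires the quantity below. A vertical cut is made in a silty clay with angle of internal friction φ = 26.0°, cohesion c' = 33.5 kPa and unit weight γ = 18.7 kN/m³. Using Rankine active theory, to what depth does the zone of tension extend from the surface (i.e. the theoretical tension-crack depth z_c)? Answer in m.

5.73 m

K_a = tan²(45° − 26.0°/2) = 0.3905; √K_a = 0.6249.
The active pressure is zero where K_a γ z = 2c√K_a, so z_c = 2c/(γ√K_a) = 2×33.5/(18.7×0.6249) = 5.734 m.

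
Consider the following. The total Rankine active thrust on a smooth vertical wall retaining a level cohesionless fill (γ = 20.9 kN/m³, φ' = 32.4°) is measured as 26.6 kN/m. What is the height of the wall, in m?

K_a = 0.3022. P_a = ½ K_a γ H² ⇒ H = √(2P_a/(K_a γ)).
H = √(2×26.6/(0.3022×20.9)) = 2.902 m.

2.90 m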